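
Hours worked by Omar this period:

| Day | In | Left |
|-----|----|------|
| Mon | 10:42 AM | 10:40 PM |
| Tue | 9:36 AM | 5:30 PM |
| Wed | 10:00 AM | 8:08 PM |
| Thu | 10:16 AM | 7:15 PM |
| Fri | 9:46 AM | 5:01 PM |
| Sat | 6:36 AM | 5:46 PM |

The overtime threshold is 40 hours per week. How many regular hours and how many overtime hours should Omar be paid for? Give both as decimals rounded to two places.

Mon: 10:42 AM–10:40 PM = 11 h 58 min
Tue: 9:36 AM–5:30 PM = 7 h 54 min
Wed: 10:00 AM–8:08 PM = 10 h 8 min
Thu: 10:16 AM–7:15 PM = 8 h 59 min
Fri: 9:46 AM–5:01 PM = 7 h 15 min
Sat: 6:36 AM–5:46 PM = 11 h 10 min
Total worked: 57 h 24 min = 57.40 h.
Threshold 40 h → overtime 17 h 24 min, regular 40 h 0 min.

Regular 40.00 hours, overtime 17.40 hours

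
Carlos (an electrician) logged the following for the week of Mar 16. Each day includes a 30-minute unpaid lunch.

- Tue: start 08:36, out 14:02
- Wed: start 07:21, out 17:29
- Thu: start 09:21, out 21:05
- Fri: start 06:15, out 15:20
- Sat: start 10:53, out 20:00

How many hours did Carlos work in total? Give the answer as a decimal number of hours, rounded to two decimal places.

Tue: 08:36–14:02 = 5 h 26 min; less 30 min break → 4 h 56 min
Wed: 07:21–17:29 = 10 h 8 min; less 30 min break → 9 h 38 min
Thu: 09:21–21:05 = 11 h 44 min; less 30 min break → 11 h 14 min
Fri: 06:15–15:20 = 9 h 5 min; less 30 min break → 8 h 35 min
Sat: 10:53–20:00 = 9 h 7 min; less 30 min break → 8 h 37 min
Total: 4 h 56 min + 9 h 38 min + 11 h 14 min + 8 h 35 min + 8 h 37 min = 43 h 0 min.

43.00 hours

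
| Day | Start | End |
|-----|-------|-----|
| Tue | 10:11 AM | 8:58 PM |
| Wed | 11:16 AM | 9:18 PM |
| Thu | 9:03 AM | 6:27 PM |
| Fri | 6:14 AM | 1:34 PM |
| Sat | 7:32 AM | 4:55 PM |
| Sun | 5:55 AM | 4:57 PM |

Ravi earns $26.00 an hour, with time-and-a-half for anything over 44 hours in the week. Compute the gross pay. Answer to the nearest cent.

Tue: 10:11 AM–8:58 PM = 10 h 47 min
Wed: 11:16 AM–9:18 PM = 10 h 2 min
Thu: 9:03 AM–6:27 PM = 9 h 24 min
Fri: 6:14 AM–1:34 PM = 7 h 20 min
Sat: 7:32 AM–4:55 PM = 9 h 23 min
Sun: 5:55 AM–4:57 PM = 11 h 2 min
Total worked: 57 h 58 min = 3478 min.
Regular 44 h 0 min = 2640 min at $26.00/h; overtime 13 h 58 min = 838 min at $39.00/h.
Pay = (2640 × $26.00 + 838 × $39.00) ÷ 60 = $1688.70.

$1688.70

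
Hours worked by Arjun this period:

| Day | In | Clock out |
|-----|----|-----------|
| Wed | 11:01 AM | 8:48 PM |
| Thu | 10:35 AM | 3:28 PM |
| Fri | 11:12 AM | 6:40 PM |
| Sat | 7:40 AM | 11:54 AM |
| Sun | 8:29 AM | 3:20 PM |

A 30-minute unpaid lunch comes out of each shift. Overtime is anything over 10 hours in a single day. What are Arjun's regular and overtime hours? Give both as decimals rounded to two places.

Regular 30.72 hours, overtime 0.00 hours

Wed: 11:01 AM–8:48 PM = 9 h 47 min; less 30 min break → 9 h 17 min
Thu: 10:35 AM–3:28 PM = 4 h 53 min; less 30 min break → 4 h 23 min
Fri: 11:12 AM–6:40 PM = 7 h 28 min; less 30 min break → 6 h 58 min
Sat: 7:40 AM–11:54 AM = 4 h 14 min; less 30 min break → 3 h 44 min
Sun: 8:29 AM–3:20 PM = 6 h 51 min; less 30 min break → 6 h 21 min
Wed reg 9 h 17 min / OT 0 h 0 min; Thu reg 4 h 23 min / OT 0 h 0 min; Fri reg 6 h 58 min / OT 0 h 0 min; Sat reg 3 h 44 min / OT 0 h 0 min; Sun reg 6 h 21 min / OT 0 h 0 min.
Totals: regular 30 h 43 min, overtime 0 h 0 min.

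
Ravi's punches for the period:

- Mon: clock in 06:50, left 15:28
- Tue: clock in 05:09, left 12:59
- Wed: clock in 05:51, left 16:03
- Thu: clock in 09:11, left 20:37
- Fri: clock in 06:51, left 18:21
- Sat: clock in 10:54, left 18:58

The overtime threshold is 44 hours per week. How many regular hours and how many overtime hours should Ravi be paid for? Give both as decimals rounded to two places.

Mon: 06:50–15:28 = 8 h 38 min
Tue: 05:09–12:59 = 7 h 50 min
Wed: 05:51–16:03 = 10 h 12 min
Thu: 09:11–20:37 = 11 h 26 min
Fri: 06:51–18:21 = 11 h 30 min
Sat: 10:54–18:58 = 8 h 4 min
Total worked: 57 h 40 min = 57.67 h.
Threshold 44 h → overtime 13 h 40 min, regular 44 h 0 min.

Regular 44.00 hours, overtime 13.67 hours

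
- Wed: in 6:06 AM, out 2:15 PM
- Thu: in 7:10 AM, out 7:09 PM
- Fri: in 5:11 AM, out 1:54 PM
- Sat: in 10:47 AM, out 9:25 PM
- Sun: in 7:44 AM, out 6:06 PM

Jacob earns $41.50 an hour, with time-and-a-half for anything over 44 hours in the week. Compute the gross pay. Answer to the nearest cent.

$2190.16

Wed: 6:06 AM–2:15 PM = 8 h 9 min
Thu: 7:10 AM–7:09 PM = 11 h 59 min
Fri: 5:11 AM–1:54 PM = 8 h 43 min
Sat: 10:47 AM–9:25 PM = 10 h 38 min
Sun: 7:44 AM–6:06 PM = 10 h 22 min
Total worked: 49 h 51 min = 2991 min.
Regular 44 h 0 min = 2640 min at $41.50/h; overtime 5 h 51 min = 351 min at $62.25/h.
Pay = (2640 × $41.50 + 351 × $62.25) ÷ 60 = $2190.16.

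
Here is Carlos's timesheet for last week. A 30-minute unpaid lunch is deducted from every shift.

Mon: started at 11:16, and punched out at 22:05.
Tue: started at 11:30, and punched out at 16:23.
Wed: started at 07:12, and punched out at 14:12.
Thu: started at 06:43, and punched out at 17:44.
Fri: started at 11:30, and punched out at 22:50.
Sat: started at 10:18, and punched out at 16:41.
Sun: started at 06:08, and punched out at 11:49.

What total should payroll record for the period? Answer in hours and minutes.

53 h 37 min

Mon: 11:16–22:05 = 10 h 49 min; less 30 min break → 10 h 19 min
Tue: 11:30–16:23 = 4 h 53 min; less 30 min break → 4 h 23 min
Wed: 07:12–14:12 = 7 h 0 min; less 30 min break → 6 h 30 min
Thu: 06:43–17:44 = 11 h 1 min; less 30 min break → 10 h 31 min
Fri: 11:30–22:50 = 11 h 20 min; less 30 min break → 10 h 50 min
Sat: 10:18–16:41 = 6 h 23 min; less 30 min break → 5 h 53 min
Sun: 06:08–11:49 = 5 h 41 min; less 30 min break → 5 h 11 min
Total: 10 h 19 min + 4 h 23 min + 6 h 30 min + 10 h 31 min + 10 h 50 min + 5 h 53 min + 5 h 11 min = 53 h 37 min.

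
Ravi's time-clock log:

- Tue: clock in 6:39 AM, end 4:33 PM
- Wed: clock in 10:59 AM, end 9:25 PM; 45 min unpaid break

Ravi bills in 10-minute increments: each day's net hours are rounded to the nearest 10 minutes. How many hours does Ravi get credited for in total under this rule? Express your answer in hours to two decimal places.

19.50 hours

Tue: 6:39 AM–4:33 PM = 9 h 54 min → rounds to 9 h 50 min
Wed: 10:59 AM–9:25 PM = 10 h 26 min − 45 min = 9 h 41 min → rounds to 9 h 40 min
Total credited: 19 h 30 min.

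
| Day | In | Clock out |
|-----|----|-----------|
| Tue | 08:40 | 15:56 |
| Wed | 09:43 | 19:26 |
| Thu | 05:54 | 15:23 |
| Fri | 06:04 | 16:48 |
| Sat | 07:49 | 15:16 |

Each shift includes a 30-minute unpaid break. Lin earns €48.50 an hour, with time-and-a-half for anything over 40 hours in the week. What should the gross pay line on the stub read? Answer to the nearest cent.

Tue: 08:40–15:56 = 7 h 16 min; less 30 min break → 6 h 46 min
Wed: 09:43–19:26 = 9 h 43 min; less 30 min break → 9 h 13 min
Thu: 05:54–15:23 = 9 h 29 min; less 30 min break → 8 h 59 min
Fri: 06:04–16:48 = 10 h 44 min; less 30 min break → 10 h 14 min
Sat: 07:49–15:16 = 7 h 27 min; less 30 min break → 6 h 57 min
Total worked: 42 h 9 min = 2529 min.
Regular 40 h 0 min = 2400 min at €48.50/h; overtime 2 h 9 min = 129 min at €72.75/h.
Pay = (2400 × €48.50 + 129 × €72.75) ÷ 60 = €2096.41.

€2096.41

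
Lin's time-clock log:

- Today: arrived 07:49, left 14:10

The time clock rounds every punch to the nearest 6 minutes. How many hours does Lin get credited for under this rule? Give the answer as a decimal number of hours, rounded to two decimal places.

Today: in 07:49→07:48, out 14:10→14:12; 6 h 24 min

6.40 hours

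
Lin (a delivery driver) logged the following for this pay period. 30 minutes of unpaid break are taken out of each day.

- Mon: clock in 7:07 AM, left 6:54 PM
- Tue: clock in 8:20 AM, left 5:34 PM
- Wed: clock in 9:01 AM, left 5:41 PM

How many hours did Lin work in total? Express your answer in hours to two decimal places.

Mon: 7:07 AM–6:54 PM = 11 h 47 min; less 30 min break → 11 h 17 min
Tue: 8:20 AM–5:34 PM = 9 h 14 min; less 30 min break → 8 h 44 min
Wed: 9:01 AM–5:41 PM = 8 h 40 min; less 30 min break → 8 h 10 min
Total: 11 h 17 min + 8 h 44 min + 8 h 10 min = 28 h 11 min.

28.18 hours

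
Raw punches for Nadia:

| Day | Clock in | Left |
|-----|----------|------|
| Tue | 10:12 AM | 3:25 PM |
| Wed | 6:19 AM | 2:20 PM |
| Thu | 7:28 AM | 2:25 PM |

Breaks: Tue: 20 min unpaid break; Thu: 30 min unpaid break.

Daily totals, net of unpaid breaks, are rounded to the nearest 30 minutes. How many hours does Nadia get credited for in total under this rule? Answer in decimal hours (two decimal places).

19.50 hours

Tue: 10:12 AM–3:25 PM = 5 h 13 min − 20 min = 4 h 53 min → rounds to 5 h 0 min
Wed: 6:19 AM–2:20 PM = 8 h 1 min → rounds to 8 h 0 min
Thu: 7:28 AM–2:25 PM = 6 h 57 min − 30 min = 6 h 27 min → rounds to 6 h 30 min
Total credited: 19 h 30 min.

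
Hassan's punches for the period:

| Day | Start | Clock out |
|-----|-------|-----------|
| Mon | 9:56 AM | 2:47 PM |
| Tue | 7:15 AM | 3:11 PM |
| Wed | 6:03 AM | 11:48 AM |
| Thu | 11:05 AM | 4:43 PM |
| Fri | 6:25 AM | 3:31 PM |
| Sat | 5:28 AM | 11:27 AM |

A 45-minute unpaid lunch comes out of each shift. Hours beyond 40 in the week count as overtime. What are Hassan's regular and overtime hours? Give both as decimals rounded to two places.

Mon: 9:56 AM–2:47 PM = 4 h 51 min; less 45 min break → 4 h 6 min
Tue: 7:15 AM–3:11 PM = 7 h 56 min; less 45 min break → 7 h 11 min
Wed: 6:03 AM–11:48 AM = 5 h 45 min; less 45 min break → 5 h 0 min
Thu: 11:05 AM–4:43 PM = 5 h 38 min; less 45 min break → 4 h 53 min
Fri: 6:25 AM–3:31 PM = 9 h 6 min; less 45 min break → 8 h 21 min
Sat: 5:28 AM–11:27 AM = 5 h 59 min; less 45 min break → 5 h 14 min
Total worked: 34 h 45 min = 34.75 h.
Threshold 40 h → overtime 0 h 0 min, regular 34 h 45 min.

Regular 34.75 hours, overtime 0.00 hours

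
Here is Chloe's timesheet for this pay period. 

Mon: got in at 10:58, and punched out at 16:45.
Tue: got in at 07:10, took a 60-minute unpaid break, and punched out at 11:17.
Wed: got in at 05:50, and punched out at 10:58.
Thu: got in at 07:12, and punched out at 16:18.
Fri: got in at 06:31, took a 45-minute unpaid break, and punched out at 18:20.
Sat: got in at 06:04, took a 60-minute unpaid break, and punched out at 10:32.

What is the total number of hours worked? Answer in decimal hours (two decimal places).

Mon: 10:58–16:45 = 5 h 47 min
Tue: 07:10–11:17 = 4 h 7 min; less 60 min break → 3 h 7 min
Wed: 05:50–10:58 = 5 h 8 min
Thu: 07:12–16:18 = 9 h 6 min
Fri: 06:31–18:20 = 11 h 49 min; less 45 min break → 11 h 4 min
Sat: 06:04–10:32 = 4 h 28 min; less 60 min break → 3 h 28 min
Total: 5 h 47 min + 3 h 7 min + 5 h 8 min + 9 h 6 min + 11 h 4 min + 3 h 28 min = 37 h 40 min.

37.67 hours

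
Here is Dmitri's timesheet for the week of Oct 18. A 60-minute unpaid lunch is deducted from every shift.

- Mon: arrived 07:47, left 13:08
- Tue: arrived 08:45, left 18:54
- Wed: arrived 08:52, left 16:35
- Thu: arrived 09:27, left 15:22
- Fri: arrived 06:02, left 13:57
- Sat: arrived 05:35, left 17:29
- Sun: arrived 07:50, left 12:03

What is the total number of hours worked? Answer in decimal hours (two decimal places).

Mon: 07:47–13:08 = 5 h 21 min; less 60 min break → 4 h 21 min
Tue: 08:45–18:54 = 10 h 9 min; less 60 min break → 9 h 9 min
Wed: 08:52–16:35 = 7 h 43 min; less 60 min break → 6 h 43 min
Thu: 09:27–15:22 = 5 h 55 min; less 60 min break → 4 h 55 min
Fri: 06:02–13:57 = 7 h 55 min; less 60 min break → 6 h 55 min
Sat: 05:35–17:29 = 11 h 54 min; less 60 min break → 10 h 54 min
Sun: 07:50–12:03 = 4 h 13 min; less 60 min break → 3 h 13 min
Total: 4 h 21 min + 9 h 9 min + 6 h 43 min + 4 h 55 min + 6 h 55 min + 10 h 54 min + 3 h 13 min = 46 h 10 min.

46.17 hours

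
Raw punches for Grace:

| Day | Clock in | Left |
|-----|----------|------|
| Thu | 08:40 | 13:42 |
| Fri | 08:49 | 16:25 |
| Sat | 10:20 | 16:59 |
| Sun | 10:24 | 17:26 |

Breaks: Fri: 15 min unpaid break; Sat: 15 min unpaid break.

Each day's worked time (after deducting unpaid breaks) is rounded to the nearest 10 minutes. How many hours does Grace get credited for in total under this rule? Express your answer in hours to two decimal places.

Thu: 08:40–13:42 = 5 h 2 min → rounds to 5 h 0 min
Fri: 08:49–16:25 = 7 h 36 min − 15 min = 7 h 21 min → rounds to 7 h 20 min
Sat: 10:20–16:59 = 6 h 39 min − 15 min = 6 h 24 min → rounds to 6 h 20 min
Sun: 10:24–17:26 = 7 h 2 min → rounds to 7 h 0 min
Total credited: 25 h 40 min.

25.67 hours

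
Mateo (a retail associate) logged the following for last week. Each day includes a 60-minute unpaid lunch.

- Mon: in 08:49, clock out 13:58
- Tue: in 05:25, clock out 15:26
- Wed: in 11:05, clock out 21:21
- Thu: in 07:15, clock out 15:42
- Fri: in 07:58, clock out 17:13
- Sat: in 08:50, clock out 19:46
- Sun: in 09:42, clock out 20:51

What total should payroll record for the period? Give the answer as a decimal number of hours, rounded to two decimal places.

58.22 hours

Mon: 08:49–13:58 = 5 h 9 min; less 60 min break → 4 h 9 min
Tue: 05:25–15:26 = 10 h 1 min; less 60 min break → 9 h 1 min
Wed: 11:05–21:21 = 10 h 16 min; less 60 min break → 9 h 16 min
Thu: 07:15–15:42 = 8 h 27 min; less 60 min break → 7 h 27 min
Fri: 07:58–17:13 = 9 h 15 min; less 60 min break → 8 h 15 min
Sat: 08:50–19:46 = 10 h 56 min; less 60 min break → 9 h 56 min
Sun: 09:42–20:51 = 11 h 9 min; less 60 min break → 10 h 9 min
Total: 4 h 9 min + 9 h 1 min + 9 h 16 min + 7 h 27 min + 8 h 15 min + 9 h 56 min + 10 h 9 min = 58 h 13 min.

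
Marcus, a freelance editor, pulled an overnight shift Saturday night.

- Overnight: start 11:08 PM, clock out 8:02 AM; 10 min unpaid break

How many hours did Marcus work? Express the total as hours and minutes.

8 h 44 min

Overnight: 11:08 PM → midnight = 0 h 52 min; midnight → 8:02 AM = 8 h 2 min; span 8 h 54 min; less 10 min break → 8 h 44 min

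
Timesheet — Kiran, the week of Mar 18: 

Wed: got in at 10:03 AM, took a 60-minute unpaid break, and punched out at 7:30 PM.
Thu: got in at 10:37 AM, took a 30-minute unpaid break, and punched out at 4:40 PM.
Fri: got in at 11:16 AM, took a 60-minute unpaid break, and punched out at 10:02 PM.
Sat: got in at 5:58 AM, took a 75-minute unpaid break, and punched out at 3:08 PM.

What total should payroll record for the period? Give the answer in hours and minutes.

Wed: 10:03 AM–7:30 PM = 9 h 27 min; less 60 min break → 8 h 27 min
Thu: 10:37 AM–4:40 PM = 6 h 3 min; less 30 min break → 5 h 33 min
Fri: 11:16 AM–10:02 PM = 10 h 46 min; less 60 min break → 9 h 46 min
Sat: 5:58 AM–3:08 PM = 9 h 10 min; less 75 min break → 7 h 55 min
Total: 8 h 27 min + 5 h 33 min + 9 h 46 min + 7 h 55 min = 31 h 41 min.

31 h 41 min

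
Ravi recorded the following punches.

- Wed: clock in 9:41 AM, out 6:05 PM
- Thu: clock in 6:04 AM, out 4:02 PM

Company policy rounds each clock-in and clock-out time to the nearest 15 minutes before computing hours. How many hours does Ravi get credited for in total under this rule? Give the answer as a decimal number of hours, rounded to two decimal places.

18.25 hours

Wed: in 9:41 AM→9:45 AM, out 6:05 PM→6:00 PM; 8 h 15 min
Thu: in 6:04 AM→6:00 AM, out 4:02 PM→4:00 PM; 10 h 0 min
Total credited: 18 h 15 min.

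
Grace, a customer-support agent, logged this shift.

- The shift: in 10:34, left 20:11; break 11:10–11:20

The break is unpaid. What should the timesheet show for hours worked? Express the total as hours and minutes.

9 h 27 min

The shift: 10:34–20:11 = 9 h 37 min; less 10 min break → 9 h 27 min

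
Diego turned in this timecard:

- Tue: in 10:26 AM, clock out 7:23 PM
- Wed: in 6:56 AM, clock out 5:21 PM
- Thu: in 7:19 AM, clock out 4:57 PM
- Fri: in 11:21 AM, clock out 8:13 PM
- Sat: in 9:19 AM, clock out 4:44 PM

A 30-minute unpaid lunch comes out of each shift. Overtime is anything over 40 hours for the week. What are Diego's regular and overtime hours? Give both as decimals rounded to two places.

Regular 40.00 hours, overtime 2.78 hours

Tue: 10:26 AM–7:23 PM = 8 h 57 min; less 30 min break → 8 h 27 min
Wed: 6:56 AM–5:21 PM = 10 h 25 min; less 30 min break → 9 h 55 min
Thu: 7:19 AM–4:57 PM = 9 h 38 min; less 30 min break → 9 h 8 min
Fri: 11:21 AM–8:13 PM = 8 h 52 min; less 30 min break → 8 h 22 min
Sat: 9:19 AM–4:44 PM = 7 h 25 min; less 30 min break → 6 h 55 min
Total worked: 42 h 47 min = 42.78 h.
Threshold 40 h → overtime 2 h 47 min, regular 40 h 0 min.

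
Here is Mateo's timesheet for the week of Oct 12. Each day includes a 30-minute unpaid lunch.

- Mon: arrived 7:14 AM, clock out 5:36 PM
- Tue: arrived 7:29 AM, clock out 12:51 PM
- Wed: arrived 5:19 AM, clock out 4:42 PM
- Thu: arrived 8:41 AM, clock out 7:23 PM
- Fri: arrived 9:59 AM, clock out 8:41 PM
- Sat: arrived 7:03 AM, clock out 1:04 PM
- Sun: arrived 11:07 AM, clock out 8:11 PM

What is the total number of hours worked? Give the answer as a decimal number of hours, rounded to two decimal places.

60.10 hours

Mon: 7:14 AM–5:36 PM = 10 h 22 min; less 30 min break → 9 h 52 min
Tue: 7:29 AM–12:51 PM = 5 h 22 min; less 30 min break → 4 h 52 min
Wed: 5:19 AM–4:42 PM = 11 h 23 min; less 30 min break → 10 h 53 min
Thu: 8:41 AM–7:23 PM = 10 h 42 min; less 30 min break → 10 h 12 min
Fri: 9:59 AM–8:41 PM = 10 h 42 min; less 30 min break → 10 h 12 min
Sat: 7:03 AM–1:04 PM = 6 h 1 min; less 30 min break → 5 h 31 min
Sun: 11:07 AM–8:11 PM = 9 h 4 min; less 30 min break → 8 h 34 min
Total: 9 h 52 min + 4 h 52 min + 10 h 53 min + 10 h 12 min + 10 h 12 min + 5 h 31 min + 8 h 34 min = 60 h 6 min.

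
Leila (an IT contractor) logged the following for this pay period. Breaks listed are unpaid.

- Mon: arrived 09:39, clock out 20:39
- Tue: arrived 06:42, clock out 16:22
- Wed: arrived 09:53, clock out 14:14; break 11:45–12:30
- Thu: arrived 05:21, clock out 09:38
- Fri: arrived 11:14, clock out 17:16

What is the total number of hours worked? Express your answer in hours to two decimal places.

34.58 hours

Mon: 09:39–20:39 = 11 h 0 min
Tue: 06:42–16:22 = 9 h 40 min
Wed: 09:53–14:14 = 4 h 21 min; less 45 min break → 3 h 36 min
Thu: 05:21–09:38 = 4 h 17 min
Fri: 11:14–17:16 = 6 h 2 min
Total: 11 h 0 min + 9 h 40 min + 3 h 36 min + 4 h 17 min + 6 h 2 min = 34 h 35 min.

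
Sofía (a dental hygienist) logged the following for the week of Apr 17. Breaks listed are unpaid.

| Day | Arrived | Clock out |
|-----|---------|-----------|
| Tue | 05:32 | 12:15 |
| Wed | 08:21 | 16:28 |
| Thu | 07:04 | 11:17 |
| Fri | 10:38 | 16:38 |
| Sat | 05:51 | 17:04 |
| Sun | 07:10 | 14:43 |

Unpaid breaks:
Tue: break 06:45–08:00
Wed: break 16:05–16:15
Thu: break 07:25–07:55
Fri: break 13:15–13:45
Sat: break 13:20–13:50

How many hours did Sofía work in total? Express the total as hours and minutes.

40 h 54 min

Tue: 05:32–12:15 = 6 h 43 min; less 75 min break → 5 h 28 min
Wed: 08:21–16:28 = 8 h 7 min; less 10 min break → 7 h 57 min
Thu: 07:04–11:17 = 4 h 13 min; less 30 min break → 3 h 43 min
Fri: 10:38–16:38 = 6 h 0 min; less 30 min break → 5 h 30 min
Sat: 05:51–17:04 = 11 h 13 min; less 30 min break → 10 h 43 min
Sun: 07:10–14:43 = 7 h 33 min
Total: 5 h 28 min + 7 h 57 min + 3 h 43 min + 5 h 30 min + 10 h 43 min + 7 h 33 min = 40 h 54 min.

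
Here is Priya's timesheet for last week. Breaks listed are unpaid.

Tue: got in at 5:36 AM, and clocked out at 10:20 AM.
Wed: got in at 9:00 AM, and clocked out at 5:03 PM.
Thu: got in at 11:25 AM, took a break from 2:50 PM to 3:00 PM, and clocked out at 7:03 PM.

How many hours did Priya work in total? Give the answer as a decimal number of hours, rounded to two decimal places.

Tue: 5:36 AM–10:20 AM = 4 h 44 min
Wed: 9:00 AM–5:03 PM = 8 h 3 min
Thu: 11:25 AM–7:03 PM = 7 h 38 min; less 10 min break → 7 h 28 min
Total: 4 h 44 min + 8 h 3 min + 7 h 28 min = 20 h 15 min.

20.25 hours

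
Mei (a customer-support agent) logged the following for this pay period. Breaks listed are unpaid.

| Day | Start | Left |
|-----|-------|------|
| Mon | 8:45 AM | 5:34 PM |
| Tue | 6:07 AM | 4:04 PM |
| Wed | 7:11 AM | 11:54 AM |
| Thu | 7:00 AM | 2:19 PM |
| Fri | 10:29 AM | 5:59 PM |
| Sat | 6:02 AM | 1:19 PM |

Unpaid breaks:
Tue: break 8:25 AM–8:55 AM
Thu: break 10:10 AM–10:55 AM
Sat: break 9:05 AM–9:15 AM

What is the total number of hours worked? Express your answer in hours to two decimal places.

Mon: 8:45 AM–5:34 PM = 8 h 49 min
Tue: 6:07 AM–4:04 PM = 9 h 57 min; less 30 min break → 9 h 27 min
Wed: 7:11 AM–11:54 AM = 4 h 43 min
Thu: 7:00 AM–2:19 PM = 7 h 19 min; less 45 min break → 6 h 34 min
Fri: 10:29 AM–5:59 PM = 7 h 30 min
Sat: 6:02 AM–1:19 PM = 7 h 17 min; less 10 min break → 7 h 7 min
Total: 8 h 49 min + 9 h 27 min + 4 h 43 min + 6 h 34 min + 7 h 30 min + 7 h 7 min = 44 h 10 min.

44.17 hours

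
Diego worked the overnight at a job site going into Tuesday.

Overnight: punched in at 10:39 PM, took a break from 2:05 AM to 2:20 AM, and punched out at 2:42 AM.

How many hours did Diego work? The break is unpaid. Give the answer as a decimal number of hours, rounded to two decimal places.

Overnight: 10:39 PM → midnight = 1 h 21 min; midnight → 2:42 AM = 2 h 42 min; span 4 h 3 min; less 15 min break → 3 h 48 min

3.80 hours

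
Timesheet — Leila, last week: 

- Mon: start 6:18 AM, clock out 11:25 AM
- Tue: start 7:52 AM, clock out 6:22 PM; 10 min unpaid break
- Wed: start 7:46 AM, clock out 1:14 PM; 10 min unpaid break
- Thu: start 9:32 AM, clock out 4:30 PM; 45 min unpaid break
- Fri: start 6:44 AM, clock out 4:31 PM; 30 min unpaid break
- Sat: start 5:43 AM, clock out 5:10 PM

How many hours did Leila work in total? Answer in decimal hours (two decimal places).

Mon: 6:18 AM–11:25 AM = 5 h 7 min
Tue: 7:52 AM–6:22 PM = 10 h 30 min; less 10 min break → 10 h 20 min
Wed: 7:46 AM–1:14 PM = 5 h 28 min; less 10 min break → 5 h 18 min
Thu: 9:32 AM–4:30 PM = 6 h 58 min; less 45 min break → 6 h 13 min
Fri: 6:44 AM–4:31 PM = 9 h 47 min; less 30 min break → 9 h 17 min
Sat: 5:43 AM–5:10 PM = 11 h 27 min
Total: 5 h 7 min + 10 h 20 min + 5 h 18 min + 6 h 13 min + 9 h 17 min + 11 h 27 min = 47 h 42 min.

47.70 hours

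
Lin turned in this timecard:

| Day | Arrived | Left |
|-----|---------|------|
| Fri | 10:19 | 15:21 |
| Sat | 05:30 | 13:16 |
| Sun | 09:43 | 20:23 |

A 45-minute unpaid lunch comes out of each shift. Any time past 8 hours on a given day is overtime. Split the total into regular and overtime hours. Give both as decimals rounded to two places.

Fri: 10:19–15:21 = 5 h 2 min; less 45 min break → 4 h 17 min
Sat: 05:30–13:16 = 7 h 46 min; less 45 min break → 7 h 1 min
Sun: 09:43–20:23 = 10 h 40 min; less 45 min break → 9 h 55 min
Fri reg 4 h 17 min / OT 0 h 0 min; Sat reg 7 h 1 min / OT 0 h 0 min; Sun reg 8 h 0 min / OT 1 h 55 min.
Totals: regular 19 h 18 min, overtime 1 h 55 min.

Regular 19.30 hours, overtime 1.92 hours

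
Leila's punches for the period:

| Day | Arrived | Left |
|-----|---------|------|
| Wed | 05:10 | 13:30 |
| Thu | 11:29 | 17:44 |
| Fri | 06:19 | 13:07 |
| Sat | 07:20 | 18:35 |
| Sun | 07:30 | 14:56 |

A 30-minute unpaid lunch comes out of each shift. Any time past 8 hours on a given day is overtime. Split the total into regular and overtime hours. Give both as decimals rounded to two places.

Regular 34.82 hours, overtime 2.75 hours

Wed: 05:10–13:30 = 8 h 20 min; less 30 min break → 7 h 50 min
Thu: 11:29–17:44 = 6 h 15 min; less 30 min break → 5 h 45 min
Fri: 06:19–13:07 = 6 h 48 min; less 30 min break → 6 h 18 min
Sat: 07:20–18:35 = 11 h 15 min; less 30 min break → 10 h 45 min
Sun: 07:30–14:56 = 7 h 26 min; less 30 min break → 6 h 56 min
Wed reg 7 h 50 min / OT 0 h 0 min; Thu reg 5 h 45 min / OT 0 h 0 min; Fri reg 6 h 18 min / OT 0 h 0 min; Sat reg 8 h 0 min / OT 2 h 45 min; Sun reg 6 h 56 min / OT 0 h 0 min.
Totals: regular 34 h 49 min, overtime 2 h 45 min.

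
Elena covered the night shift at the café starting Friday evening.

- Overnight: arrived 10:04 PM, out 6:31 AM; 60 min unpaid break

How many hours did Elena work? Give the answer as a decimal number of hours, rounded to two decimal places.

Overnight: 10:04 PM → midnight = 1 h 56 min; midnight → 6:31 AM = 6 h 31 min; span 8 h 27 min; less 60 min break → 7 h 27 min

7.45 hours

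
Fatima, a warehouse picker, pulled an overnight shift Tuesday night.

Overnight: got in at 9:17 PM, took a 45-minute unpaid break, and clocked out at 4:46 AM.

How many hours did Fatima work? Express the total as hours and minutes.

Overnight: 9:17 PM → midnight = 2 h 43 min; midnight → 4:46 AM = 4 h 46 min; span 7 h 29 min; less 45 min break → 6 h 44 min

6 h 44 min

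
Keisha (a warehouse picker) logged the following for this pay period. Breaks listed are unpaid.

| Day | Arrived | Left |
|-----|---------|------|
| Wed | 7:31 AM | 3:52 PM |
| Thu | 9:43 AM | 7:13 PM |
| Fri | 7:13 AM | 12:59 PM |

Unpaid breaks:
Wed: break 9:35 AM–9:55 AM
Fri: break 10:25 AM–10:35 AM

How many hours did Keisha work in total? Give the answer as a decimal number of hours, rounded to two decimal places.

23.12 hours

Wed: 7:31 AM–3:52 PM = 8 h 21 min; less 20 min break → 8 h 1 min
Thu: 9:43 AM–7:13 PM = 9 h 30 min
Fri: 7:13 AM–12:59 PM = 5 h 46 min; less 10 min break → 5 h 36 min
Total: 8 h 1 min + 9 h 30 min + 5 h 36 min = 23 h 7 min.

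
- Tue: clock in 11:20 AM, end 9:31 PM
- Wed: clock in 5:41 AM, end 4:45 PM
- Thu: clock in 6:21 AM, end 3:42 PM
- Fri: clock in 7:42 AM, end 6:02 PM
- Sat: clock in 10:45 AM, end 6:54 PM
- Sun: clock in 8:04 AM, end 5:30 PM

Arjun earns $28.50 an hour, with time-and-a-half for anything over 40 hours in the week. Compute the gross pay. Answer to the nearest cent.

$1931.59

Tue: 11:20 AM–9:31 PM = 10 h 11 min
Wed: 5:41 AM–4:45 PM = 11 h 4 min
Thu: 6:21 AM–3:42 PM = 9 h 21 min
Fri: 7:42 AM–6:02 PM = 10 h 20 min
Sat: 10:45 AM–6:54 PM = 8 h 9 min
Sun: 8:04 AM–5:30 PM = 9 h 26 min
Total worked: 58 h 31 min = 3511 min.
Regular 40 h 0 min = 2400 min at $28.50/h; overtime 18 h 31 min = 1111 min at $42.75/h.
Pay = (2400 × $28.50 + 1111 × $42.75) ÷ 60 = $1931.59.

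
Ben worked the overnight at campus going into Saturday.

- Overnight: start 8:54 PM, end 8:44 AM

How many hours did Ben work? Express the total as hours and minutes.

11 h 50 min

Overnight: 8:54 PM → midnight = 3 h 6 min; midnight → 8:44 AM = 8 h 44 min; span 11 h 50 min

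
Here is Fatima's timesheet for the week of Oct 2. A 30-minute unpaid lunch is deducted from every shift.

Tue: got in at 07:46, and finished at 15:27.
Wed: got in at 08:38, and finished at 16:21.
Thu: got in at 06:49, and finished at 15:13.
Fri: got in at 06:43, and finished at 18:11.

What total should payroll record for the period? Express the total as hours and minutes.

Tue: 07:46–15:27 = 7 h 41 min; less 30 min break → 7 h 11 min
Wed: 08:38–16:21 = 7 h 43 min; less 30 min break → 7 h 13 min
Thu: 06:49–15:13 = 8 h 24 min; less 30 min break → 7 h 54 min
Fri: 06:43–18:11 = 11 h 28 min; less 30 min break → 10 h 58 min
Total: 7 h 11 min + 7 h 13 min + 7 h 54 min + 10 h 58 min = 33 h 16 min.

33 h 16 min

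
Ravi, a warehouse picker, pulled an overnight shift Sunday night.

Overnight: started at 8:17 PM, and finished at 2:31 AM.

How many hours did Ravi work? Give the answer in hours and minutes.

6 h 14 min

Overnight: 8:17 PM → midnight = 3 h 43 min; midnight → 2:31 AM = 2 h 31 min; span 6 h 14 min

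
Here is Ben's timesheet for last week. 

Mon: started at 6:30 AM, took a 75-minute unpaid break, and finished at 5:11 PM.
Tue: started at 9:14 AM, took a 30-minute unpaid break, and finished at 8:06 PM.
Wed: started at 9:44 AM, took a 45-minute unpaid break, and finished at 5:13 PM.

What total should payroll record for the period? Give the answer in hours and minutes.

Mon: 6:30 AM–5:11 PM = 10 h 41 min; less 75 min break → 9 h 26 min
Tue: 9:14 AM–8:06 PM = 10 h 52 min; less 30 min break → 10 h 22 min
Wed: 9:44 AM–5:13 PM = 7 h 29 min; less 45 min break → 6 h 44 min
Total: 9 h 26 min + 10 h 22 min + 6 h 44 min = 26 h 32 min.

26 h 32 min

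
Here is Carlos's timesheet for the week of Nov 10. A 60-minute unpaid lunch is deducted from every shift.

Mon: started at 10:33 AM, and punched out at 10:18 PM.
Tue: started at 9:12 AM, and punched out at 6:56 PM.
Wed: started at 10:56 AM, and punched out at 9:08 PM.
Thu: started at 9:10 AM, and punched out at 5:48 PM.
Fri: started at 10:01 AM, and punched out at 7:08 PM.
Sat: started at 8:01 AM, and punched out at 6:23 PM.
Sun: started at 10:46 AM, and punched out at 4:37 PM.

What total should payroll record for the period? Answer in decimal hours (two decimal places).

Mon: 10:33 AM–10:18 PM = 11 h 45 min; less 60 min break → 10 h 45 min
Tue: 9:12 AM–6:56 PM = 9 h 44 min; less 60 min break → 8 h 44 min
Wed: 10:56 AM–9:08 PM = 10 h 12 min; less 60 min break → 9 h 12 min
Thu: 9:10 AM–5:48 PM = 8 h 38 min; less 60 min break → 7 h 38 min
Fri: 10:01 AM–7:08 PM = 9 h 7 min; less 60 min break → 8 h 7 min
Sat: 8:01 AM–6:23 PM = 10 h 22 min; less 60 min break → 9 h 22 min
Sun: 10:46 AM–4:37 PM = 5 h 51 min; less 60 min break → 4 h 51 min
Total: 10 h 45 min + 8 h 44 min + 9 h 12 min + 7 h 38 min + 8 h 7 min + 9 h 22 min + 4 h 51 min = 58 h 39 min.

58.65 hours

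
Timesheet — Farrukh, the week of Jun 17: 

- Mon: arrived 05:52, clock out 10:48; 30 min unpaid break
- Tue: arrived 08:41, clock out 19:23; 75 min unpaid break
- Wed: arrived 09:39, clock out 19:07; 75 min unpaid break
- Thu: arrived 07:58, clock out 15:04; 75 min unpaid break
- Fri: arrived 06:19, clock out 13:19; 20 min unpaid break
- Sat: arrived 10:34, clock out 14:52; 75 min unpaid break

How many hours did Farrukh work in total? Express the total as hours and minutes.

37 h 40 min

Mon: 05:52–10:48 = 4 h 56 min; less 30 min break → 4 h 26 min
Tue: 08:41–19:23 = 10 h 42 min; less 75 min break → 9 h 27 min
Wed: 09:39–19:07 = 9 h 28 min; less 75 min break → 8 h 13 min
Thu: 07:58–15:04 = 7 h 6 min; less 75 min break → 5 h 51 min
Fri: 06:19–13:19 = 7 h 0 min; less 20 min break → 6 h 40 min
Sat: 10:34–14:52 = 4 h 18 min; less 75 min break → 3 h 3 min
Total: 4 h 26 min + 9 h 27 min + 8 h 13 min + 5 h 51 min + 6 h 40 min + 3 h 3 min = 37 h 40 min.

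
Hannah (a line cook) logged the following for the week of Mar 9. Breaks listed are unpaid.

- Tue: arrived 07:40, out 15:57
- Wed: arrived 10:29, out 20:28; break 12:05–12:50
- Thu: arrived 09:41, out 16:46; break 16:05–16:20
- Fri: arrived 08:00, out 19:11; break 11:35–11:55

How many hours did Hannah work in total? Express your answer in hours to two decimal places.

Tue: 07:40–15:57 = 8 h 17 min
Wed: 10:29–20:28 = 9 h 59 min; less 45 min break → 9 h 14 min
Thu: 09:41–16:46 = 7 h 5 min; less 15 min break → 6 h 50 min
Fri: 08:00–19:11 = 11 h 11 min; less 20 min break → 10 h 51 min
Total: 8 h 17 min + 9 h 14 min + 6 h 50 min + 10 h 51 min = 35 h 12 min.

35.20 hours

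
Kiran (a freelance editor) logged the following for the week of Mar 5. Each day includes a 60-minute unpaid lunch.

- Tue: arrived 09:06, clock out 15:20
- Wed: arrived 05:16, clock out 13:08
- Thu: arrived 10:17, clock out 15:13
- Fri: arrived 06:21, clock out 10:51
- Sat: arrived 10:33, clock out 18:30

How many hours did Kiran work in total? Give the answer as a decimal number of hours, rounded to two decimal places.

26.48 hours

Tue: 09:06–15:20 = 6 h 14 min; less 60 min break → 5 h 14 min
Wed: 05:16–13:08 = 7 h 52 min; less 60 min break → 6 h 52 min
Thu: 10:17–15:13 = 4 h 56 min; less 60 min break → 3 h 56 min
Fri: 06:21–10:51 = 4 h 30 min; less 60 min break → 3 h 30 min
Sat: 10:33–18:30 = 7 h 57 min; less 60 min break → 6 h 57 min
Total: 5 h 14 min + 6 h 52 min + 3 h 56 min + 3 h 30 min + 6 h 57 min = 26 h 29 min.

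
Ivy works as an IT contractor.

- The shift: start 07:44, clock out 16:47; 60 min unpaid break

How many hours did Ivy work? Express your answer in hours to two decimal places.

8.05 hours

The shift: 07:44–16:47 = 9 h 3 min; less 60 min break → 8 h 3 min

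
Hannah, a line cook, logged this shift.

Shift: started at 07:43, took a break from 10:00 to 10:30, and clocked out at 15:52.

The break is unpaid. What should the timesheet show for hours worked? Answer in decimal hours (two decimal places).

7.65 hours

Shift: 07:43–15:52 = 8 h 9 min; less 30 min break → 7 h 39 min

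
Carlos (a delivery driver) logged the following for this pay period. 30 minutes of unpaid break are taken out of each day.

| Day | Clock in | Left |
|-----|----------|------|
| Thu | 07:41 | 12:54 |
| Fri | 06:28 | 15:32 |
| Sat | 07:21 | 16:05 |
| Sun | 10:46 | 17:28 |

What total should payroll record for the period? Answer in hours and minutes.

27 h 43 min

Thu: 07:41–12:54 = 5 h 13 min; less 30 min break → 4 h 43 min
Fri: 06:28–15:32 = 9 h 4 min; less 30 min break → 8 h 34 min
Sat: 07:21–16:05 = 8 h 44 min; less 30 min break → 8 h 14 min
Sun: 10:46–17:28 = 6 h 42 min; less 30 min break → 6 h 12 min
Total: 4 h 43 min + 8 h 34 min + 8 h 14 min + 6 h 12 min = 27 h 43 min.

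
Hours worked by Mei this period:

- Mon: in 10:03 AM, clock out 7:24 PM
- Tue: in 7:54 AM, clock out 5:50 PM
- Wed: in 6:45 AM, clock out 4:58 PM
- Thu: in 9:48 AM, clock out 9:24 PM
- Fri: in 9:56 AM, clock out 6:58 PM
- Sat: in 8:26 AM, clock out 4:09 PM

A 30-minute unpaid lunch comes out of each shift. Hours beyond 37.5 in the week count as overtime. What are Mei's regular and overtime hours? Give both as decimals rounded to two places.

Regular 37.50 hours, overtime 17.35 hours

Mon: 10:03 AM–7:24 PM = 9 h 21 min; less 30 min break → 8 h 51 min
Tue: 7:54 AM–5:50 PM = 9 h 56 min; less 30 min break → 9 h 26 min
Wed: 6:45 AM–4:58 PM = 10 h 13 min; less 30 min break → 9 h 43 min
Thu: 9:48 AM–9:24 PM = 11 h 36 min; less 30 min break → 11 h 6 min
Fri: 9:56 AM–6:58 PM = 9 h 2 min; less 30 min break → 8 h 32 min
Sat: 8:26 AM–4:09 PM = 7 h 43 min; less 30 min break → 7 h 13 min
Total worked: 54 h 51 min = 54.85 h.
Threshold 37.5 h → overtime 17 h 21 min, regular 37 h 30 min.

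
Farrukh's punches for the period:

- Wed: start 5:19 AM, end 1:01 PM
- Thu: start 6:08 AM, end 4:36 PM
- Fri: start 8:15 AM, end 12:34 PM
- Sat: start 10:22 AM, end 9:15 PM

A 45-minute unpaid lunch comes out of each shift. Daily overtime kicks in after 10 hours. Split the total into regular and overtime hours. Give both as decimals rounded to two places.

Regular 30.23 hours, overtime 0.13 hours

Wed: 5:19 AM–1:01 PM = 7 h 42 min; less 45 min break → 6 h 57 min
Thu: 6:08 AM–4:36 PM = 10 h 28 min; less 45 min break → 9 h 43 min
Fri: 8:15 AM–12:34 PM = 4 h 19 min; less 45 min break → 3 h 34 min
Sat: 10:22 AM–9:15 PM = 10 h 53 min; less 45 min break → 10 h 8 min
Wed reg 6 h 57 min / OT 0 h 0 min; Thu reg 9 h 43 min / OT 0 h 0 min; Fri reg 3 h 34 min / OT 0 h 0 min; Sat reg 10 h 0 min / OT 0 h 8 min.
Totals: regular 30 h 14 min, overtime 0 h 8 min.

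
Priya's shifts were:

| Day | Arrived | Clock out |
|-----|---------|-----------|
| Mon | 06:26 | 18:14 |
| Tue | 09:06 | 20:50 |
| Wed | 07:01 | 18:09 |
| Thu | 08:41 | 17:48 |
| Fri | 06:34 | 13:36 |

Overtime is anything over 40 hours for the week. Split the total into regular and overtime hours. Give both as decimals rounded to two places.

Mon: 06:26–18:14 = 11 h 48 min
Tue: 09:06–20:50 = 11 h 44 min
Wed: 07:01–18:09 = 11 h 8 min
Thu: 08:41–17:48 = 9 h 7 min
Fri: 06:34–13:36 = 7 h 2 min
Total worked: 50 h 49 min = 50.82 h.
Threshold 40 h → overtime 10 h 49 min, regular 40 h 0 min.

Regular 40.00 hours, overtime 10.82 hours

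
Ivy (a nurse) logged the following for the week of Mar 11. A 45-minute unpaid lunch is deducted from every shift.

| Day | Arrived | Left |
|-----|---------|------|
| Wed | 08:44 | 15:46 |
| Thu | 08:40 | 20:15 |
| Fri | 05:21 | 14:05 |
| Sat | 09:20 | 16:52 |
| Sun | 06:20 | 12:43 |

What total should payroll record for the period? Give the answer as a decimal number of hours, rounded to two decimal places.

37.52 hours

Wed: 08:44–15:46 = 7 h 2 min; less 45 min break → 6 h 17 min
Thu: 08:40–20:15 = 11 h 35 min; less 45 min break → 10 h 50 min
Fri: 05:21–14:05 = 8 h 44 min; less 45 min break → 7 h 59 min
Sat: 09:20–16:52 = 7 h 32 min; less 45 min break → 6 h 47 min
Sun: 06:20–12:43 = 6 h 23 min; less 45 min break → 5 h 38 min
Total: 6 h 17 min + 10 h 50 min + 7 h 59 min + 6 h 47 min + 5 h 38 min = 37 h 31 min.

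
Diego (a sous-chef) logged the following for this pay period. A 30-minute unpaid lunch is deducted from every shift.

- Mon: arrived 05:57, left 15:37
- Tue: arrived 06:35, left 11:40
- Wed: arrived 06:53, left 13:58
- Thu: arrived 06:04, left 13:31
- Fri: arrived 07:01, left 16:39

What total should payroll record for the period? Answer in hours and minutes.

Mon: 05:57–15:37 = 9 h 40 min; less 30 min break → 9 h 10 min
Tue: 06:35–11:40 = 5 h 5 min; less 30 min break → 4 h 35 min
Wed: 06:53–13:58 = 7 h 5 min; less 30 min break → 6 h 35 min
Thu: 06:04–13:31 = 7 h 27 min; less 30 min break → 6 h 57 min
Fri: 07:01–16:39 = 9 h 38 min; less 30 min break → 9 h 8 min
Total: 9 h 10 min + 4 h 35 min + 6 h 35 min + 6 h 57 min + 9 h 8 min = 36 h 25 min.

36 h 25 min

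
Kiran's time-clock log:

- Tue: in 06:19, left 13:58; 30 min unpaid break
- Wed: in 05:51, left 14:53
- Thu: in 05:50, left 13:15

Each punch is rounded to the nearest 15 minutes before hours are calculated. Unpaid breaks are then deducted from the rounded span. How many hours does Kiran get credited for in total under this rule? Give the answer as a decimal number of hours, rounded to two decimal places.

24.00 hours

Tue: in 06:19→06:15, out 13:58→14:00; 7 h 45 min − 30 min = 7 h 15 min
Wed: in 05:51→05:45, out 14:53→15:00; 9 h 15 min
Thu: in 05:50→05:45, out 13:15→13:15; 7 h 30 min
Total credited: 24 h 0 min.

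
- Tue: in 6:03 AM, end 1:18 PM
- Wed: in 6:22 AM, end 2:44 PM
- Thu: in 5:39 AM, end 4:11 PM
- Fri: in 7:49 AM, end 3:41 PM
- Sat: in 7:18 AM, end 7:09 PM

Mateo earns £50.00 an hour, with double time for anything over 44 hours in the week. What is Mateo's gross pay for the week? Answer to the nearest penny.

£2386.67

Tue: 6:03 AM–1:18 PM = 7 h 15 min
Wed: 6:22 AM–2:44 PM = 8 h 22 min
Thu: 5:39 AM–4:11 PM = 10 h 32 min
Fri: 7:49 AM–3:41 PM = 7 h 52 min
Sat: 7:18 AM–7:09 PM = 11 h 51 min
Total worked: 45 h 52 min = 2752 min.
Regular 44 h 0 min = 2640 min at £50.00/h; overtime 1 h 52 min = 112 min at £100.00/h.
Pay = (2640 × £50.00 + 112 × £100.00) ÷ 60 = £2386.67.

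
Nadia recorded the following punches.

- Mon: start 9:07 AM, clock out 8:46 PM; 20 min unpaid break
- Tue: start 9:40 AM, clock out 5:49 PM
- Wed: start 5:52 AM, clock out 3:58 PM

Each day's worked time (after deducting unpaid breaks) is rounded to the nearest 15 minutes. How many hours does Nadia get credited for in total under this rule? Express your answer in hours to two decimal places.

Mon: 9:07 AM–8:46 PM = 11 h 39 min − 20 min = 11 h 19 min → rounds to 11 h 15 min
Tue: 9:40 AM–5:49 PM = 8 h 9 min → rounds to 8 h 15 min
Wed: 5:52 AM–3:58 PM = 10 h 6 min → rounds to 10 h 0 min
Total credited: 29 h 30 min.

29.50 hours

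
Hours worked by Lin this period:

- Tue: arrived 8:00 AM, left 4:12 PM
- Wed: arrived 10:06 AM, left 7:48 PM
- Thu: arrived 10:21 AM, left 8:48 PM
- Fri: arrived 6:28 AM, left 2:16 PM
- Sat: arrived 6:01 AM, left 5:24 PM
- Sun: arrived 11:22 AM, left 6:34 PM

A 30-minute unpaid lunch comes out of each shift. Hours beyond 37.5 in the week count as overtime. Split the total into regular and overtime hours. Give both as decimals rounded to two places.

Tue: 8:00 AM–4:12 PM = 8 h 12 min; less 30 min break → 7 h 42 min
Wed: 10:06 AM–7:48 PM = 9 h 42 min; less 30 min break → 9 h 12 min
Thu: 10:21 AM–8:48 PM = 10 h 27 min; less 30 min break → 9 h 57 min
Fri: 6:28 AM–2:16 PM = 7 h 48 min; less 30 min break → 7 h 18 min
Sat: 6:01 AM–5:24 PM = 11 h 23 min; less 30 min break → 10 h 53 min
Sun: 11:22 AM–6:34 PM = 7 h 12 min; less 30 min break → 6 h 42 min
Total worked: 51 h 44 min = 51.73 h.
Threshold 37.5 h → overtime 14 h 14 min, regular 37 h 30 min.

Regular 37.50 hours, overtime 14.23 hours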